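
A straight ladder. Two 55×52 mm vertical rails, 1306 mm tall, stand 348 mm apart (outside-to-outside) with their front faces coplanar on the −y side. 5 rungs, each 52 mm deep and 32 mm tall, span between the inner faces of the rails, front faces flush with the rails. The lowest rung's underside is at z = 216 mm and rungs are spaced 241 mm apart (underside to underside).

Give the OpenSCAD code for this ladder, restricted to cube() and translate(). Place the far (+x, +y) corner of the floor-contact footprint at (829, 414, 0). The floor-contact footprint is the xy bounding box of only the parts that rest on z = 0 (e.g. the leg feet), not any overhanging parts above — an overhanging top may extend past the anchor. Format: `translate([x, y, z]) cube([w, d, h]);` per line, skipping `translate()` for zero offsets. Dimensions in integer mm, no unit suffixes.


translate([481, 362, 0]) cube([55, 52, 1306]);
translate([774, 362, 0]) cube([55, 52, 1306]);
translate([536, 362, 216]) cube([238, 52, 32]);
translate([536, 362, 457]) cube([238, 52, 32]);
translate([536, 362, 698]) cube([238, 52, 32]);
translate([536, 362, 939]) cube([238, 52, 32]);
translate([536, 362, 1180]) cube([238, 52, 32]);


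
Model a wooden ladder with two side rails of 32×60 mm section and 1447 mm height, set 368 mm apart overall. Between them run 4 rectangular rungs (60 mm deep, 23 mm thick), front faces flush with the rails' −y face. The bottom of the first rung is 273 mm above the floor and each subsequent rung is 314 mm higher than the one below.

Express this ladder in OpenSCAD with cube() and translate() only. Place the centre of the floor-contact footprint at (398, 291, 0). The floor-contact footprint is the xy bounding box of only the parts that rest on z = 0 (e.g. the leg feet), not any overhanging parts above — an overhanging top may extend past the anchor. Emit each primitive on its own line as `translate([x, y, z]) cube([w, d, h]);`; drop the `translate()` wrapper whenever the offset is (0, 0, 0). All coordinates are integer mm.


// rung span = 368 - 2*32 = 304
// rung[k] z = 273 + k*314
translate([214, 261, 0]) cube([32, 60, 1447]);
translate([550, 261, 0]) cube([32, 60, 1447]);
translate([246, 261, 273]) cube([304, 60, 23]);
translate([246, 261, 587]) cube([304, 60, 23]);
translate([246, 261, 901]) cube([304, 60, 23]);
translate([246, 261, 1215]) cube([304, 60, 23]);


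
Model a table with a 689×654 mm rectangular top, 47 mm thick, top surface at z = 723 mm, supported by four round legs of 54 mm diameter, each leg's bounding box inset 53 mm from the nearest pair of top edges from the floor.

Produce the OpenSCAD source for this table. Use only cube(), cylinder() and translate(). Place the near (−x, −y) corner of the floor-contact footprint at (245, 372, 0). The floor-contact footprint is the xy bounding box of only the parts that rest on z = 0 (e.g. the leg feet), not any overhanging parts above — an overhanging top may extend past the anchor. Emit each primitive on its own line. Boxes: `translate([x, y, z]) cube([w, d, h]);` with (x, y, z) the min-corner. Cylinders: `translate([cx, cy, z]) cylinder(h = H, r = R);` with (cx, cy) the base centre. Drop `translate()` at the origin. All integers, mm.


// leg_h = 723 - 47 = 676
translate([192, 319, 676]) cube([689, 654, 47]);
translate([272, 399, 0]) cylinder(h = 676, r = 27);
translate([801, 399, 0]) cylinder(h = 676, r = 27);
translate([272, 893, 0]) cylinder(h = 676, r = 27);
translate([801, 893, 0]) cylinder(h = 676, r = 27);


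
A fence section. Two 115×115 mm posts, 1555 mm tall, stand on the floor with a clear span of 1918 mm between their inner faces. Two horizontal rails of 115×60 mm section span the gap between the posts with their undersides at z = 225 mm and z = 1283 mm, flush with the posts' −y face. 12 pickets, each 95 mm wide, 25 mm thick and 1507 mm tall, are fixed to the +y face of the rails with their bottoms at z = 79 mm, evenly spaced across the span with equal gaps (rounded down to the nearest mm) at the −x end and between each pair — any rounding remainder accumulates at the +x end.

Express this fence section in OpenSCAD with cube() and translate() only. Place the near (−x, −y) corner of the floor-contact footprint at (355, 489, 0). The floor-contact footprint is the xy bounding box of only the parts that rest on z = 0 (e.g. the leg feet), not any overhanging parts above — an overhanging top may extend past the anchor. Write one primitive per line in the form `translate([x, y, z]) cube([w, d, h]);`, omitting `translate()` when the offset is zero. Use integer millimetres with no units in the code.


translate([355, 489, 0]) cube([115, 115, 1555]);
translate([2388, 489, 0]) cube([115, 115, 1555]);
translate([470, 489, 225]) cube([1918, 115, 60]);
translate([470, 489, 1283]) cube([1918, 115, 60]);
translate([529, 604, 79]) cube([95, 25, 1507]);
translate([683, 604, 79]) cube([95, 25, 1507]);
translate([837, 604, 79]) cube([95, 25, 1507]);
translate([991, 604, 79]) cube([95, 25, 1507]);
translate([1145, 604, 79]) cube([95, 25, 1507]);
translate([1299, 604, 79]) cube([95, 25, 1507]);
translate([1453, 604, 79]) cube([95, 25, 1507]);
translate([1607, 604, 79]) cube([95, 25, 1507]);
translate([1761, 604, 79]) cube([95, 25, 1507]);
translate([1915, 604, 79]) cube([95, 25, 1507]);
translate([2069, 604, 79]) cube([95, 25, 1507]);
translate([2223, 604, 79]) cube([95, 25, 1507]);


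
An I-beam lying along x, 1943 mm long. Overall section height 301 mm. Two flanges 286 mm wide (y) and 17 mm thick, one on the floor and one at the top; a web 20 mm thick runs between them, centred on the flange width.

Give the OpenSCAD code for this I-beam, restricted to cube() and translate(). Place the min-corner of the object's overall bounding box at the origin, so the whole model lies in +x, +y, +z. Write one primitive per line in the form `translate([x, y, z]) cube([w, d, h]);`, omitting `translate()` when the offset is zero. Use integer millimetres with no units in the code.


cube([1943, 286, 17]);
translate([0, 133, 17]) cube([1943, 20, 267]);
translate([0, 0, 284]) cube([1943, 286, 17]);


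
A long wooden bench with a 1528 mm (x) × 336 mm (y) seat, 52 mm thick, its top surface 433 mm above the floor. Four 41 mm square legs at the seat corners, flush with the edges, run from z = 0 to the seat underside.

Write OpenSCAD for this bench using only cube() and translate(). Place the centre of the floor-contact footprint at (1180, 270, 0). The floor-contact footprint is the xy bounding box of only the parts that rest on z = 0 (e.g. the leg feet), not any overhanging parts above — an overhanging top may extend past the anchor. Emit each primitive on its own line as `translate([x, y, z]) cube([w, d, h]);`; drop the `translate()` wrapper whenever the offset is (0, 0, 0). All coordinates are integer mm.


translate([416, 102, 381]) cube([1528, 336, 52]);
translate([416, 102, 0]) cube([41, 41, 381]);
translate([416, 397, 0]) cube([41, 41, 381]);
translate([1903, 102, 0]) cube([41, 41, 381]);
translate([1903, 397, 0]) cube([41, 41, 381]);


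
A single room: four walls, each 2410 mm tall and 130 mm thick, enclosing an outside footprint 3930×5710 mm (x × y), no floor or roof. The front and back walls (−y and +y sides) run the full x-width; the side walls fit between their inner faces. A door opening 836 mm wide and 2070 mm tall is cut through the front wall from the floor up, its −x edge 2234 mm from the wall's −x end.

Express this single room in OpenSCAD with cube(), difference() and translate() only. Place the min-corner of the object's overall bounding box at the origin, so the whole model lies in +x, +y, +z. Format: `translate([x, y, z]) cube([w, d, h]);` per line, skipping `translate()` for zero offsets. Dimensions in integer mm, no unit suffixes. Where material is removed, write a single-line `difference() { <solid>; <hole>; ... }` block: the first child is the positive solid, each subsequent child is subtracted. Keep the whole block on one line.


difference() { cube([3930, 130, 2410]); translate([2234, 0, 0]) cube([836, 130, 2070]); }
translate([0, 5580, 0]) cube([3930, 130, 2410]);
translate([0, 130, 0]) cube([130, 5450, 2410]);
translate([3800, 130, 0]) cube([130, 5450, 2410]);


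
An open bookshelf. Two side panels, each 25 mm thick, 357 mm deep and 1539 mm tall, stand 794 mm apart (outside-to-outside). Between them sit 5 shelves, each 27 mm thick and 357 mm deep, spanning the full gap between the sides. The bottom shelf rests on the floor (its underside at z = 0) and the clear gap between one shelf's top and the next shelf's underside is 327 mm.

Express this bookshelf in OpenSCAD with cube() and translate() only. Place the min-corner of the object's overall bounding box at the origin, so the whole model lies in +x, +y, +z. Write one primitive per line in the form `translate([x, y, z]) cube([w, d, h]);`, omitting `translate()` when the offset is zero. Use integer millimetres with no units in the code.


cube([25, 357, 1539]);
translate([769, 0, 0]) cube([25, 357, 1539]);
translate([25, 0, 0]) cube([744, 357, 27]);
translate([25, 0, 354]) cube([744, 357, 27]);
translate([25, 0, 708]) cube([744, 357, 27]);
translate([25, 0, 1062]) cube([744, 357, 27]);
translate([25, 0, 1416]) cube([744, 357, 27]);


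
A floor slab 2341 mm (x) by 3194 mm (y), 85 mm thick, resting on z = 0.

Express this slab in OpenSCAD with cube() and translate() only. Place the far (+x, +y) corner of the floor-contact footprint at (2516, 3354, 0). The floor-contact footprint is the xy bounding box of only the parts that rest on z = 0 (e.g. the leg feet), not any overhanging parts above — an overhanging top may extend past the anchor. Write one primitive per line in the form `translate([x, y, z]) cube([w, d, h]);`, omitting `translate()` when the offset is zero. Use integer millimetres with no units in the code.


translate([175, 160, 0]) cube([2341, 3194, 85]);


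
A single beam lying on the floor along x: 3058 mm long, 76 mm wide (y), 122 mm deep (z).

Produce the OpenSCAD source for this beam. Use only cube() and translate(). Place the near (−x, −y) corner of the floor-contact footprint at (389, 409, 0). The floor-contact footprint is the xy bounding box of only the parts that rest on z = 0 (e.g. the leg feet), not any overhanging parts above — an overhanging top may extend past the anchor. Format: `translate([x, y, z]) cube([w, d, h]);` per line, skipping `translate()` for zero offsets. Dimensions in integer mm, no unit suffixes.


translate([389, 409, 0]) cube([3058, 76, 122]);


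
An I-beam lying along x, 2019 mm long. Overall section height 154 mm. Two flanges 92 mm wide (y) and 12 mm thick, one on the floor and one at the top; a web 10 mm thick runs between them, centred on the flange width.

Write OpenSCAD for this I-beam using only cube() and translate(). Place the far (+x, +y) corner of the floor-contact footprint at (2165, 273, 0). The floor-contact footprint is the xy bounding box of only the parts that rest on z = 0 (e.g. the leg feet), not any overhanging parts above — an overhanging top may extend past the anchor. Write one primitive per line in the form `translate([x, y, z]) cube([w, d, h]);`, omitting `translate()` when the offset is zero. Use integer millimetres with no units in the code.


translate([146, 181, 0]) cube([2019, 92, 12]);
translate([146, 222, 12]) cube([2019, 10, 130]);
translate([146, 181, 142]) cube([2019, 92, 12]);


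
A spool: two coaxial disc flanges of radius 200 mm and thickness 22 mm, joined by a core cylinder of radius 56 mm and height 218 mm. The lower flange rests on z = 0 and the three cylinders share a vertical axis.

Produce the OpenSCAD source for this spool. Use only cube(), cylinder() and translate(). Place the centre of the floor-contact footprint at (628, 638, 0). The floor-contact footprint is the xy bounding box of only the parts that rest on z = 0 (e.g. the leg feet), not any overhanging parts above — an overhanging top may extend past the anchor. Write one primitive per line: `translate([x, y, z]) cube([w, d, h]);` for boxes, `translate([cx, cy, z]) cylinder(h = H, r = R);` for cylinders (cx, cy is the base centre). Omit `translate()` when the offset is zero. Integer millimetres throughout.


translate([628, 638, 0]) cylinder(h = 22, r = 200);
translate([628, 638, 22]) cylinder(h = 218, r = 56);
translate([628, 638, 240]) cylinder(h = 22, r = 200);


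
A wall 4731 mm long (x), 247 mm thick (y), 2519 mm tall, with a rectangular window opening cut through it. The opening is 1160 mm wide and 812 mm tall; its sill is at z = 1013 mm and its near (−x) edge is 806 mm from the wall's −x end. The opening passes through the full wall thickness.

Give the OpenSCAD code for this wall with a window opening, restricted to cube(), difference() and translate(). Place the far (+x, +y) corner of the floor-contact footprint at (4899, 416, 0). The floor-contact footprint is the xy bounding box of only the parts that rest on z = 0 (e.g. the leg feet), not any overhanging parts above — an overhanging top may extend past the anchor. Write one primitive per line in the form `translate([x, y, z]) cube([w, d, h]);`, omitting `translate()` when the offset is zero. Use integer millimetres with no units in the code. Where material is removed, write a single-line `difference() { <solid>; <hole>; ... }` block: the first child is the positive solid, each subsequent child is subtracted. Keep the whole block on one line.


difference() { translate([168, 169, 0]) cube([4731, 247, 2519]); translate([974, 169, 1013]) cube([1160, 247, 812]); }


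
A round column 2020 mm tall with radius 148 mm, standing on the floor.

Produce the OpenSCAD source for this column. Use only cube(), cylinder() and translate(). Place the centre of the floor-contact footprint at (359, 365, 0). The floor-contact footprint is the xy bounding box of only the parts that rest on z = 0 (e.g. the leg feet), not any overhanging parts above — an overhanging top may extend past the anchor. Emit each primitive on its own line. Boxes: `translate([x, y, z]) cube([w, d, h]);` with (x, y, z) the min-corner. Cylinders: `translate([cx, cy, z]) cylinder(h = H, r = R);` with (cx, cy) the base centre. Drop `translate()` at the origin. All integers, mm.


translate([359, 365, 0]) cylinder(h = 2020, r = 148);


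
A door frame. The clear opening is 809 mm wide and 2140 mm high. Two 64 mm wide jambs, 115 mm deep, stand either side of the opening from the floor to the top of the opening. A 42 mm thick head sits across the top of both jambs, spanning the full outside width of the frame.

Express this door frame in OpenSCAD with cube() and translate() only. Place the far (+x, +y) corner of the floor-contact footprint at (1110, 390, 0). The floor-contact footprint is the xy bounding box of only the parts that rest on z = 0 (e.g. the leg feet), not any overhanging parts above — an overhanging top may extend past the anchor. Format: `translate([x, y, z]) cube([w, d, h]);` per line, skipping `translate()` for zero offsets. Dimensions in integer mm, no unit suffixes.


translate([173, 275, 0]) cube([64, 115, 2140]);
translate([1046, 275, 0]) cube([64, 115, 2140]);
translate([173, 275, 2140]) cube([937, 115, 42]);


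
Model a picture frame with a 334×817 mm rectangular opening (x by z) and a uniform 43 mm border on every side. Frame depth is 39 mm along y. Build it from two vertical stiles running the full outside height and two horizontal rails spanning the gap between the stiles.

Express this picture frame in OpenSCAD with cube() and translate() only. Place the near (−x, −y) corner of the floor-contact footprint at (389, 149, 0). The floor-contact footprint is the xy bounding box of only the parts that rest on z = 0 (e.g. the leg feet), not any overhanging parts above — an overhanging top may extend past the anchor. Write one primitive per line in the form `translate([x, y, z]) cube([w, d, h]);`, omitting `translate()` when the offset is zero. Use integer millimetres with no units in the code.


translate([389, 149, 0]) cube([43, 39, 903]);
translate([766, 149, 0]) cube([43, 39, 903]);
translate([432, 149, 0]) cube([334, 39, 43]);
translate([432, 149, 860]) cube([334, 39, 43]);


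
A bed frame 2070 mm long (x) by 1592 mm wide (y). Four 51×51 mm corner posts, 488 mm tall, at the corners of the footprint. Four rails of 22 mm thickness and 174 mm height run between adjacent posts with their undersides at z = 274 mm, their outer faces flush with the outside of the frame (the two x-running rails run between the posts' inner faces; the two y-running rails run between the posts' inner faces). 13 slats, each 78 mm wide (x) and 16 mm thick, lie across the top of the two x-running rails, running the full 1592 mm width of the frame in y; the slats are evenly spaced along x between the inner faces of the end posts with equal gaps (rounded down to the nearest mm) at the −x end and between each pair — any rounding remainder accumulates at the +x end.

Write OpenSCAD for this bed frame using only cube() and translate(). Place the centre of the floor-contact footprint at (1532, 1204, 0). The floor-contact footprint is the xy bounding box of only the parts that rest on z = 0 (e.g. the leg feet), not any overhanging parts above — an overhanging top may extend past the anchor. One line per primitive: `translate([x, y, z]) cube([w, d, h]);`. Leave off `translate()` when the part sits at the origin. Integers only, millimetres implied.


translate([497, 408, 0]) cube([51, 51, 488]);
translate([497, 1949, 0]) cube([51, 51, 488]);
translate([2516, 408, 0]) cube([51, 51, 488]);
translate([2516, 1949, 0]) cube([51, 51, 488]);
translate([548, 408, 274]) cube([1968, 22, 174]);
translate([548, 1978, 274]) cube([1968, 22, 174]);
translate([497, 459, 274]) cube([22, 1490, 174]);
translate([2545, 459, 274]) cube([22, 1490, 174]);
translate([616, 408, 448]) cube([78, 1592, 16]);
translate([762, 408, 448]) cube([78, 1592, 16]);
translate([908, 408, 448]) cube([78, 1592, 16]);
translate([1054, 408, 448]) cube([78, 1592, 16]);
translate([1200, 408, 448]) cube([78, 1592, 16]);
translate([1346, 408, 448]) cube([78, 1592, 16]);
translate([1492, 408, 448]) cube([78, 1592, 16]);
translate([1638, 408, 448]) cube([78, 1592, 16]);
translate([1784, 408, 448]) cube([78, 1592, 16]);
translate([1930, 408, 448]) cube([78, 1592, 16]);
translate([2076, 408, 448]) cube([78, 1592, 16]);
translate([2222, 408, 448]) cube([78, 1592, 16]);
translate([2368, 408, 448]) cube([78, 1592, 16]);


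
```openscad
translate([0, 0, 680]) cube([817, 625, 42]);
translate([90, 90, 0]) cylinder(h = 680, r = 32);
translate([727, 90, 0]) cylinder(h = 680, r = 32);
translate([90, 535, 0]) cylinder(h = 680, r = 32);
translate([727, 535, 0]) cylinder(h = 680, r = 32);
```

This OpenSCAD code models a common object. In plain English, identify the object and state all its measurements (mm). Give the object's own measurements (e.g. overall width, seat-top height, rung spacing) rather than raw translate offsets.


A table: top 817 mm (x) × 625 mm (y), 42 mm thick, upper face at z = 722 mm, on four round legs of 64 mm diameter, each leg's bounding box inset 58 mm from the nearest pair of top edges from z = 0 to the bottom of the top.


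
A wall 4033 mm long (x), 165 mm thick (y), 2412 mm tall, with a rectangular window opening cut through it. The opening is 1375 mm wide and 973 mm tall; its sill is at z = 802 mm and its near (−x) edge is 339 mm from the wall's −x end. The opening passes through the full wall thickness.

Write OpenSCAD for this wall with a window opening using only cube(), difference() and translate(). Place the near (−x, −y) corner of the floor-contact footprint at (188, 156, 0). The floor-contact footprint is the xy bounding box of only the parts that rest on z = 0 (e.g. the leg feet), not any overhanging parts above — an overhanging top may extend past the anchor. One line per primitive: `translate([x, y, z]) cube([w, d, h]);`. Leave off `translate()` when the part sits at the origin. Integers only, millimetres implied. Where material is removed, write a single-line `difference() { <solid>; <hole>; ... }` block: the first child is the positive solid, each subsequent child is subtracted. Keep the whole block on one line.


difference() { translate([188, 156, 0]) cube([4033, 165, 2412]); translate([527, 156, 802]) cube([1375, 165, 973]); }


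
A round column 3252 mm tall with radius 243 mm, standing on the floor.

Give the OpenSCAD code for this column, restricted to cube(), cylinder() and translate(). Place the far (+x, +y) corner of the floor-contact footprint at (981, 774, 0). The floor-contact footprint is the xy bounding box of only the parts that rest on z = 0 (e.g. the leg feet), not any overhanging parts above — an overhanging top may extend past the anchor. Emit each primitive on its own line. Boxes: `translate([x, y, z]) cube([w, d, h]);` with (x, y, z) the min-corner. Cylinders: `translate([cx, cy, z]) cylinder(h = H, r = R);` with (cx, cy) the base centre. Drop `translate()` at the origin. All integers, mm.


translate([738, 531, 0]) cylinder(h = 3252, r = 243);


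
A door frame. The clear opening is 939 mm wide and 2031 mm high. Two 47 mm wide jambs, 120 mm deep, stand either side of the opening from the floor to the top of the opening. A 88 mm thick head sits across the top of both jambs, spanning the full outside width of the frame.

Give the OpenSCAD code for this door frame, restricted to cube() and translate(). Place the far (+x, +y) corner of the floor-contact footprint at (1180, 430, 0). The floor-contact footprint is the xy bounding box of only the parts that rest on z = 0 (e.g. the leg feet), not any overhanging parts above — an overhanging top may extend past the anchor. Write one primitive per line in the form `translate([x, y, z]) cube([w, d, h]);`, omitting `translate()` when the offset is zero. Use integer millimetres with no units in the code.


translate([147, 310, 0]) cube([47, 120, 2031]);
translate([1133, 310, 0]) cube([47, 120, 2031]);
translate([147, 310, 2031]) cube([1033, 120, 88]);


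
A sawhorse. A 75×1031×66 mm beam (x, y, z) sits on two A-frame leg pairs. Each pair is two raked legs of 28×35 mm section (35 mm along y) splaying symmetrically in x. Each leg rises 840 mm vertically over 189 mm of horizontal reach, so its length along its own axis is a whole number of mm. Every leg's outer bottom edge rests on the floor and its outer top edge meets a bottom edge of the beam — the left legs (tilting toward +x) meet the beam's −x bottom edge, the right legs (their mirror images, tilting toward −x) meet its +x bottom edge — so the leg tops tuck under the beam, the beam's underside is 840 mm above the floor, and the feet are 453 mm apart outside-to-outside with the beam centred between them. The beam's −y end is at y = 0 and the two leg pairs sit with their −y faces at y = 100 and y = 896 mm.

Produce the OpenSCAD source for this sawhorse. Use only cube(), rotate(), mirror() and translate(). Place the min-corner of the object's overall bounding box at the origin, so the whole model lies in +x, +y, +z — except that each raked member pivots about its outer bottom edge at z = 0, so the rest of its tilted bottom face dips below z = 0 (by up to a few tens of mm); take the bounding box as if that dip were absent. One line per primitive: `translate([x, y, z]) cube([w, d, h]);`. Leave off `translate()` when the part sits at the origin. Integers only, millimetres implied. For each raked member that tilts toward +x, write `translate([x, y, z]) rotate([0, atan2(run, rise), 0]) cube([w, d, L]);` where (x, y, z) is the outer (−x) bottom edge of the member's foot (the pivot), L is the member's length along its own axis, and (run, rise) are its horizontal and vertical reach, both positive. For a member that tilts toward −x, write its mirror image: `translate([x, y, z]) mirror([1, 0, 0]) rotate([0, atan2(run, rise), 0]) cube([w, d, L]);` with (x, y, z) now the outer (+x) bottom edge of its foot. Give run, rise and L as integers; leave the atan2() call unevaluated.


translate([189, 0, 840]) cube([75, 1031, 66]);
translate([0, 100, 0]) rotate([0, atan2(189, 840), 0]) cube([28, 35, 861]);
translate([453, 100, 0]) mirror([1, 0, 0]) rotate([0, atan2(189, 840), 0]) cube([28, 35, 861]);
translate([0, 896, 0]) rotate([0, atan2(189, 840), 0]) cube([28, 35, 861]);
translate([453, 896, 0]) mirror([1, 0, 0]) rotate([0, atan2(189, 840), 0]) cube([28, 35, 861]);


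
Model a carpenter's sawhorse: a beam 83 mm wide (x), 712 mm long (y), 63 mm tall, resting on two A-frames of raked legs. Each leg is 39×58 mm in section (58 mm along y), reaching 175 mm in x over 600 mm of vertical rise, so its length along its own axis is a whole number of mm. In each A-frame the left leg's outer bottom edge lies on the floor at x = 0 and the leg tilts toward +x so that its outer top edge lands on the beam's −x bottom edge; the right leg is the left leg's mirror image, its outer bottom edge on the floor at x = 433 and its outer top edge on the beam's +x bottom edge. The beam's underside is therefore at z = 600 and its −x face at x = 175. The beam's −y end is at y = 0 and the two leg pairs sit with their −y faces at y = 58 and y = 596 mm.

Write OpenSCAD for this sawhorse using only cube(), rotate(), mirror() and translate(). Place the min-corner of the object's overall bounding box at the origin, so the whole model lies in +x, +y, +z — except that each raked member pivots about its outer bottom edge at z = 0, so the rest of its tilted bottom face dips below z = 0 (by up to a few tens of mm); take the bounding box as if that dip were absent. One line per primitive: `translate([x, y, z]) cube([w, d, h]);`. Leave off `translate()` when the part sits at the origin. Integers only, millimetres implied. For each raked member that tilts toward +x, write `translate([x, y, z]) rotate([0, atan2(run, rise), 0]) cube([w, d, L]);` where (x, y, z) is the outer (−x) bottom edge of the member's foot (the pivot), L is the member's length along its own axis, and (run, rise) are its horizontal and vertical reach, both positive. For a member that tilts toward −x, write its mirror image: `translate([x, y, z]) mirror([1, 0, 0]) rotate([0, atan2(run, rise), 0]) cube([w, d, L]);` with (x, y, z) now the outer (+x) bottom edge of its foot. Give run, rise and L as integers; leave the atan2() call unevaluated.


// leg length = √(175² + 600²) = 625
// right-leg outer foot x = 2·175 + 83 = 433
// beam min-corner = (175, 0, 600)
translate([175, 0, 600]) cube([83, 712, 63]);
translate([0, 58, 0]) rotate([0, atan2(175, 600), 0]) cube([39, 58, 625]);
translate([433, 58, 0]) mirror([1, 0, 0]) rotate([0, atan2(175, 600), 0]) cube([39, 58, 625]);
translate([0, 596, 0]) rotate([0, atan2(175, 600), 0]) cube([39, 58, 625]);
translate([433, 596, 0]) mirror([1, 0, 0]) rotate([0, atan2(175, 600), 0]) cube([39, 58, 625]);


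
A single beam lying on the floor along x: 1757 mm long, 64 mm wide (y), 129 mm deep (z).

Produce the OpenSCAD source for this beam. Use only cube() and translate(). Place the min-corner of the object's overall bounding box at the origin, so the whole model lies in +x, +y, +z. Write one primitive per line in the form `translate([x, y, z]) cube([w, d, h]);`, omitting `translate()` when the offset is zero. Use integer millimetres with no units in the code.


cube([1757, 64, 129]);


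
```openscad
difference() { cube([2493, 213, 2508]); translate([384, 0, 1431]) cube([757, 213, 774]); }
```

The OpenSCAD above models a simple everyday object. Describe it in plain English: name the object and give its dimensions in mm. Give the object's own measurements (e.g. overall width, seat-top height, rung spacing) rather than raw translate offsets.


A wall 2493 mm long (x), 213 mm thick (y), 2508 mm tall, with a rectangular window opening cut through it. The opening is 757 mm wide and 774 mm tall; its sill is at z = 1431 mm and its near (−x) edge is 384 mm from the wall's −x end. The opening passes through the full wall thickness.


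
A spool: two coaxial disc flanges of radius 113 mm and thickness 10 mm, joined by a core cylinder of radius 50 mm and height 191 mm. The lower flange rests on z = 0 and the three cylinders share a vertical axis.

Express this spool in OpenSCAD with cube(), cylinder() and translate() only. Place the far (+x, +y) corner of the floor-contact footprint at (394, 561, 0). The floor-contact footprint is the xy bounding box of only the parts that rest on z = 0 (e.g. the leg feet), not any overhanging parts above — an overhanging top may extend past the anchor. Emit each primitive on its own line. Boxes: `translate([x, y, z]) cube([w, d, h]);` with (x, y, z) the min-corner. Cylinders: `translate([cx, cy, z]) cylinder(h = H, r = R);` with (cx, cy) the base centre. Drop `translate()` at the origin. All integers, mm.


translate([281, 448, 0]) cylinder(h = 10, r = 113);
translate([281, 448, 10]) cylinder(h = 191, r = 50);
translate([281, 448, 201]) cylinder(h = 10, r = 113);


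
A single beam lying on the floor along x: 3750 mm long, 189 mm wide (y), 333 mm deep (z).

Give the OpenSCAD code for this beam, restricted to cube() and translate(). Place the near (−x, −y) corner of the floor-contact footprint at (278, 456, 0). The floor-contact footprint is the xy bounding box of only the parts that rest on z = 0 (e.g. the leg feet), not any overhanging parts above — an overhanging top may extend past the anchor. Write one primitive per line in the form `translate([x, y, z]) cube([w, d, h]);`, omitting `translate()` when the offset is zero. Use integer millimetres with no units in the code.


translate([278, 456, 0]) cube([3750, 189, 333]);


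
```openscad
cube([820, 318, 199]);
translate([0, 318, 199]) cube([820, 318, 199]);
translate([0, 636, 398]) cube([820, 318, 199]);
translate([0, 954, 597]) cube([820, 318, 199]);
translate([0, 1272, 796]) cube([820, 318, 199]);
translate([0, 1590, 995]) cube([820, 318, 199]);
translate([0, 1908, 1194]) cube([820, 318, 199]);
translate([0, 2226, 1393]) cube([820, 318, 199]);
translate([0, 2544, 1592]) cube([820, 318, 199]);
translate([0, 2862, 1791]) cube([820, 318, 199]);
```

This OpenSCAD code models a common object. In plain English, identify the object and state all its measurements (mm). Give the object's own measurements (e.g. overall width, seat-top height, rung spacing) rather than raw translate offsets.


A straight staircase of 10 solid steps. Each step is 820 mm wide (x), 318 mm deep (y, the going) and 199 mm tall (the rise). The first step rests on the floor; each subsequent step sits one going further in +y and one rise higher in +z, directly behind and above the previous step with no overlap.


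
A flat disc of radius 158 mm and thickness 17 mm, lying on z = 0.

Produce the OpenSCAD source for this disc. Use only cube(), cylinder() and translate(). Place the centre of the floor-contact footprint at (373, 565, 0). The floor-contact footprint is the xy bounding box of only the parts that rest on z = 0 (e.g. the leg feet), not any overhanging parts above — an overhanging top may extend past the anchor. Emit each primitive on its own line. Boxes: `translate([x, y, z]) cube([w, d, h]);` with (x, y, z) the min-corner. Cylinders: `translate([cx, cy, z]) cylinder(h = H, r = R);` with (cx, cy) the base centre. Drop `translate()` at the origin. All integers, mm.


translate([373, 565, 0]) cylinder(h = 17, r = 158);


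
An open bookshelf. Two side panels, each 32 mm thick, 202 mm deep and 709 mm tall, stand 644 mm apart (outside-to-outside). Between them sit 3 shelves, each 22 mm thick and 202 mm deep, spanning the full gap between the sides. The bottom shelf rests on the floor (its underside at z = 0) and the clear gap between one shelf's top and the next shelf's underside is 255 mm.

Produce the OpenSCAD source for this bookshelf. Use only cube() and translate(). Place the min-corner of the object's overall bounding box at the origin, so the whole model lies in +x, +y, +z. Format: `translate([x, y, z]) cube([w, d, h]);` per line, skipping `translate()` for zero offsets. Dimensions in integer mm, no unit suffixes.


cube([32, 202, 709]);
translate([612, 0, 0]) cube([32, 202, 709]);
translate([32, 0, 0]) cube([580, 202, 22]);
translate([32, 0, 277]) cube([580, 202, 22]);
translate([32, 0, 554]) cube([580, 202, 22]);


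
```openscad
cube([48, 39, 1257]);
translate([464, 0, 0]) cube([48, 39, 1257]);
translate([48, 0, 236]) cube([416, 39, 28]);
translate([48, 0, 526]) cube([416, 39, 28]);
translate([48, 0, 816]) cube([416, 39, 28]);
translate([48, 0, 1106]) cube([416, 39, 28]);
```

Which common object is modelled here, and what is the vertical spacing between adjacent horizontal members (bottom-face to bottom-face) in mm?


A ladder. The rung spacing is 290 mm.

Two tall 48×39 posts with 4 short bars between them — a ladder. Adjacent rungs sit at z = 236 and z = 526, so the spacing is 526 − 236 = 290 mm.


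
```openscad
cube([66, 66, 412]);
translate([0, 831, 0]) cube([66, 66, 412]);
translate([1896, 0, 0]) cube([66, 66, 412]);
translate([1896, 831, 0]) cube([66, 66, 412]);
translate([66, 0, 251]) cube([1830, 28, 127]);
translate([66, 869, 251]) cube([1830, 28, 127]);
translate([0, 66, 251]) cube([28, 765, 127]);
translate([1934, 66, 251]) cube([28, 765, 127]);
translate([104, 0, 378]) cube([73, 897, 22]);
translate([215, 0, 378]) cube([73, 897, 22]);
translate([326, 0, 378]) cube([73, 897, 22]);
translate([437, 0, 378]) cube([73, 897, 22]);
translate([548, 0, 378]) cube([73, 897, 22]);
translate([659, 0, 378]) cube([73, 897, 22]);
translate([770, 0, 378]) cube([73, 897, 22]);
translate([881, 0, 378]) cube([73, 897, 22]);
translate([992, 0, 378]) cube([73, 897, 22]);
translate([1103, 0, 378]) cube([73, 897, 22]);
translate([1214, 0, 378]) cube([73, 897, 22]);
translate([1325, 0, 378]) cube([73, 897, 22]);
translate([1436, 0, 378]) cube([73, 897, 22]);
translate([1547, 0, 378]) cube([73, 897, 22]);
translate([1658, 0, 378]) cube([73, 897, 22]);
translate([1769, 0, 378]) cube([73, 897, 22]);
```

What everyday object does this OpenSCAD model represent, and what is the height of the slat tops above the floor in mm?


A bed frame. The slat-top height is 400 mm.

Four posts, four rails, and a row of slats — a bed frame. Slats sit on the rails at z = 251 + 127 = 378; with slat thickness 22, the top is 400 mm.


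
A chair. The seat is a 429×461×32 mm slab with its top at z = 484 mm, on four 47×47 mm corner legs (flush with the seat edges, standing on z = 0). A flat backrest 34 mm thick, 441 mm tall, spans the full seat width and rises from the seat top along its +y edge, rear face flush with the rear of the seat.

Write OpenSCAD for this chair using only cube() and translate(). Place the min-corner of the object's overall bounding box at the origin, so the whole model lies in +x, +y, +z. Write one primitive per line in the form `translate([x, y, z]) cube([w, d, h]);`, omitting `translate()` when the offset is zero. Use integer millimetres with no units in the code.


// leg_h = 484 - 32 = 452
translate([0, 0, 452]) cube([429, 461, 32]);
cube([47, 47, 452]);
translate([382, 0, 0]) cube([47, 47, 452]);
translate([0, 414, 0]) cube([47, 47, 452]);
translate([382, 414, 0]) cube([47, 47, 452]);
translate([0, 427, 484]) cube([429, 34, 441]);


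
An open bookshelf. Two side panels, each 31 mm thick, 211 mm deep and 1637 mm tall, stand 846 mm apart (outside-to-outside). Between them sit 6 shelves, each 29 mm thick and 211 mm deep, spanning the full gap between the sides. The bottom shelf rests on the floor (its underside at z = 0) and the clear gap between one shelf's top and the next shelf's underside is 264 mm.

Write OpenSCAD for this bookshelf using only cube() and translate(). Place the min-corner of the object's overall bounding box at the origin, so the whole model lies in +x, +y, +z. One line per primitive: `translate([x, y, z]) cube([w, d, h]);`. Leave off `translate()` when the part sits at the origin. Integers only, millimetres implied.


cube([31, 211, 1637]);
translate([815, 0, 0]) cube([31, 211, 1637]);
translate([31, 0, 0]) cube([784, 211, 29]);
translate([31, 0, 293]) cube([784, 211, 29]);
translate([31, 0, 586]) cube([784, 211, 29]);
translate([31, 0, 879]) cube([784, 211, 29]);
translate([31, 0, 1172]) cube([784, 211, 29]);
translate([31, 0, 1465]) cube([784, 211, 29]);


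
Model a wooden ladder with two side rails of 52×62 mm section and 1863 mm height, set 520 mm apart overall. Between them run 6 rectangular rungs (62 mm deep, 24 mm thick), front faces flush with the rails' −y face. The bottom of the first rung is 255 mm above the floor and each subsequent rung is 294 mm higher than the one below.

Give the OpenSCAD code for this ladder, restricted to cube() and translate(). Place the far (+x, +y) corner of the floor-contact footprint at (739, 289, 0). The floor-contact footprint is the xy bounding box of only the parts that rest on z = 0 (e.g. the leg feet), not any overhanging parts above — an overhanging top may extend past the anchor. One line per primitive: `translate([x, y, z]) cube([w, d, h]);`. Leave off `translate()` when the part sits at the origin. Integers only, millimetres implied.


translate([219, 227, 0]) cube([52, 62, 1863]);
translate([687, 227, 0]) cube([52, 62, 1863]);
translate([271, 227, 255]) cube([416, 62, 24]);
translate([271, 227, 549]) cube([416, 62, 24]);
translate([271, 227, 843]) cube([416, 62, 24]);
translate([271, 227, 1137]) cube([416, 62, 24]);
translate([271, 227, 1431]) cube([416, 62, 24]);
translate([271, 227, 1725]) cube([416, 62, 24]);


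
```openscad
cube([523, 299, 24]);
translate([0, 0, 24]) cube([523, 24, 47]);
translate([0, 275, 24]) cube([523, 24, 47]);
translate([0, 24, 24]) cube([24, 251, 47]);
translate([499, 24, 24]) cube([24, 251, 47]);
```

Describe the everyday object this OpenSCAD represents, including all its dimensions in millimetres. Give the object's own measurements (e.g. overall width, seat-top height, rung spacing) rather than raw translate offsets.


An open-topped rectangular box: outside dimensions 523×299×71 mm, with a uniform wall and base thickness of 24 mm. The base is a full 523×299 slab on the floor; four walls sit on top of the base. The front and back walls (the −y and +y sides) span the full width; the two side walls fit between them.


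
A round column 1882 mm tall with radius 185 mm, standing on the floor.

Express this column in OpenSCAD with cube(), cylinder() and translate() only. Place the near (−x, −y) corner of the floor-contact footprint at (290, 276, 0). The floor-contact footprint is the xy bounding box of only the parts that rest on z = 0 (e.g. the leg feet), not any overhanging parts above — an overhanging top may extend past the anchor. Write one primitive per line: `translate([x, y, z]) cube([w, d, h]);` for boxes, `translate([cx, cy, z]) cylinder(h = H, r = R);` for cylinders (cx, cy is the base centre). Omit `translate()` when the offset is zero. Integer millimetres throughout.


translate([475, 461, 0]) cylinder(h = 1882, r = 185);


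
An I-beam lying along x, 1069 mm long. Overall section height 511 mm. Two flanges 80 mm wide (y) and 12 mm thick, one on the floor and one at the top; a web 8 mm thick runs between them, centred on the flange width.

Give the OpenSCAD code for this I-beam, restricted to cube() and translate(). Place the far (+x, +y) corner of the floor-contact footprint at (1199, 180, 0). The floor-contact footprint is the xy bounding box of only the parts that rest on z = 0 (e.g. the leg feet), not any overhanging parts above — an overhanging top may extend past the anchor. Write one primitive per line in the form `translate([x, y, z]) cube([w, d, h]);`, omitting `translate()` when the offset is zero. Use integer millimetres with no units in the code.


translate([130, 100, 0]) cube([1069, 80, 12]);
translate([130, 136, 12]) cube([1069, 8, 487]);
translate([130, 100, 499]) cube([1069, 80, 12]);


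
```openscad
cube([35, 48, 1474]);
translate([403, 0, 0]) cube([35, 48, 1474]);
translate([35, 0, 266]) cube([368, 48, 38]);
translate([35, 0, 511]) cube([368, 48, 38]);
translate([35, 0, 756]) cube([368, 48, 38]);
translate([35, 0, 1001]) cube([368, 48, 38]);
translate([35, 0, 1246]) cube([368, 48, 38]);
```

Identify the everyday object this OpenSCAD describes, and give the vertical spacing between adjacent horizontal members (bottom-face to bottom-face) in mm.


A ladder. The rung spacing is 245 mm.

Two tall 35×48 posts with 5 short bars between them — a ladder. Adjacent rungs sit at z = 266 and z = 511, so the spacing is 511 − 266 = 245 mm.
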